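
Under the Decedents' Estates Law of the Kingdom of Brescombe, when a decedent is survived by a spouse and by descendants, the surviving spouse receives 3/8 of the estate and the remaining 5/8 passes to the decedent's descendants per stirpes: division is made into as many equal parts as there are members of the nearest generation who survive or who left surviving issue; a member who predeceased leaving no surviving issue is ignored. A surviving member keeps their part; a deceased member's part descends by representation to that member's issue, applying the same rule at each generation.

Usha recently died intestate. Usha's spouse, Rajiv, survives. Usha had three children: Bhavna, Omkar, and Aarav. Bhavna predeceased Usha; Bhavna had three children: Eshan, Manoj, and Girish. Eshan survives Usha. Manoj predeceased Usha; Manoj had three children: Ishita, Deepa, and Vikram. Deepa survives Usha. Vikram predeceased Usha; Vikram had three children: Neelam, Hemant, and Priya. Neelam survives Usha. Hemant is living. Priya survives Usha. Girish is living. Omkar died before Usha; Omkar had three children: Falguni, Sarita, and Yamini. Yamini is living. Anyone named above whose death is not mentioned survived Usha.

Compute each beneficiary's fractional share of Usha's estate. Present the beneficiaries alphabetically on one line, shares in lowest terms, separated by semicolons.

Aarav 5/24; Deepa 5/216; Eshan 5/72; Falguni 5/72; Girish 5/72; Hemant 5/648; Ishita 5/216; Neelam 5/648; Priya 5/648; Rajiv 3/8; Sarita 5/72; Yamini 5/72

Rajiv, as surviving spouse, takes 3/8.
The remaining 5/8 passes to Usha's descendants per stirpes.
The 5/8 is divided into 3 equal shares of 5/24 among Bhavna, Omkar, Aarav.
Bhavna predeceased; the 5/24 allotted to Bhavna's branch passes to Bhavna's issue by representation.
The 5/24 is divided into 3 equal shares of 5/72 among Eshan, Manoj, Girish.
Eshan is living and takes 5/72.
Manoj predeceased; the 5/72 allotted to Manoj's branch passes to Manoj's issue by representation.
The 5/72 is divided into 3 equal shares of 5/216 among Ishita, Deepa, Vikram.
Ishita is living and takes 5/216.
Deepa is living and takes 5/216.
Vikram predeceased; the 5/216 allotted to Vikram's branch passes to Vikram's issue by representation.
The 5/216 is divided into 3 equal shares of 5/648 among Neelam, Hemant, Priya.
Neelam is living and takes 5/648.
Hemant is living and takes 5/648.
Priya is living and takes 5/648.
Girish is living and takes 5/72.
Omkar predeceased; the 5/24 allotted to Omkar's branch passes to Omkar's issue by representation.
The 5/24 is divided into 3 equal shares of 5/72 among Falguni, Sarita, Yamini.
Falguni is living and takes 5/72.
Sarita is living and takes 5/72.
Yamini is living and takes 5/72.
Aarav is living and takes 5/24.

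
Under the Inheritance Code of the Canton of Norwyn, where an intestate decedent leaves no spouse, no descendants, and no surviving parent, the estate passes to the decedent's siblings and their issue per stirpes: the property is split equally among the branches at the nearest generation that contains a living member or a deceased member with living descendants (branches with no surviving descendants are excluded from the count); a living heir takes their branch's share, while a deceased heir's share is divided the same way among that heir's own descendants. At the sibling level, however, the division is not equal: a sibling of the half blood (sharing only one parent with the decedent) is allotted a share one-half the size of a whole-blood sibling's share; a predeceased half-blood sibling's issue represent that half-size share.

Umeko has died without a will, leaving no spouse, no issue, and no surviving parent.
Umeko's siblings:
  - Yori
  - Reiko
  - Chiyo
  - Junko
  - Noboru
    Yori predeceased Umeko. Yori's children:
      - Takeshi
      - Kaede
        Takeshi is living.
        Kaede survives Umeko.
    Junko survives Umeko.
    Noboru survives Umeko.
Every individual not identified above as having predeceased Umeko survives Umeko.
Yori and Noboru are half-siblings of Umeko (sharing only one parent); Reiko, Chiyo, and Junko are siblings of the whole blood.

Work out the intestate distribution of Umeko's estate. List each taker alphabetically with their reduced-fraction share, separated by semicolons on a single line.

Chiyo 1/4; Junko 1/4; Kaede 1/16; Noboru 1/8; Reiko 1/4; Takeshi 1/16

No spouse, descendants, or parent survives, so the estate passes to Umeko's siblings per stirpes.
Half-blood siblings count for one-half the weight of whole-blood siblings at the initial division.
Dividing 1 in proportion to weights (total weight 4): Yori (weight 1/2) → 1/8; Reiko (weight 1) → 1/4; Chiyo (weight 1) → 1/4; Junko (weight 1) → 1/4; Noboru (weight 1/2) → 1/8.
Yori predeceased; the 1/8 allotted to Yori's branch passes to Yori's issue by representation.
The 1/8 is divided into 2 equal shares of 1/16 among Takeshi, Kaede.
Takeshi is living and takes 1/16.
Kaede is living and takes 1/16.
Reiko is living and takes 1/4.
Chiyo is living and takes 1/4.
Junko is living and takes 1/4.
Noboru is living and takes 1/8.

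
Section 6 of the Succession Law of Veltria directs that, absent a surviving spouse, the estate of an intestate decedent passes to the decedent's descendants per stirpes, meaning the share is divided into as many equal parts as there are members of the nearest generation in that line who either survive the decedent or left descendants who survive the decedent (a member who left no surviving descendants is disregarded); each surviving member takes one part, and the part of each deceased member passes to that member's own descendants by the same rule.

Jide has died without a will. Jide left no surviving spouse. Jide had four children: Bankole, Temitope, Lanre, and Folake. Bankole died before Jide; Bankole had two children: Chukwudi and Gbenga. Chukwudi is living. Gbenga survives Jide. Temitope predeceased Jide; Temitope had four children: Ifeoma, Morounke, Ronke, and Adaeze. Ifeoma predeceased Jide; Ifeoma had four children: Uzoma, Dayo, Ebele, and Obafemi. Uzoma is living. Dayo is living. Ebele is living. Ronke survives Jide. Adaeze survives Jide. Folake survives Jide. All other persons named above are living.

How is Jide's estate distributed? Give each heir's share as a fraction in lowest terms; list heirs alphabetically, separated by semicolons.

There is no surviving spouse, so the entire estate passes to Jide's descendants per stirpes.
The estate is divided into 4 equal shares of 1/4 among Bankole, Temitope, Lanre, Folake.
Bankole predeceased; the 1/4 allotted to Bankole's branch passes to Bankole's issue by representation.
The 1/4 is divided into 2 equal shares of 1/8 among Chukwudi, Gbenga.
Chukwudi is living and takes 1/8.
Gbenga is living and takes 1/8.
Temitope predeceased; the 1/4 allotted to Temitope's branch passes to Temitope's issue by representation.
The 1/4 is divided into 4 equal shares of 1/16 among Ifeoma, Morounke, Ronke, Adaeze.
Ifeoma predeceased; the 1/16 allotted to Ifeoma's branch passes to Ifeoma's issue by representation.
The 1/16 is divided into 4 equal shares of 1/64 among Uzoma, Dayo, Ebele, Obafemi.
Uzoma is living and takes 1/64.
Dayo is living and takes 1/64.
Ebele is living and takes 1/64.
Obafemi is living and takes 1/64.
Morounke is living and takes 1/16.
Ronke is living and takes 1/16.
Adaeze is living and takes 1/16.
Lanre is living and takes 1/4.
Folake is living and takes 1/4.

Adaeze 1/16; Chukwudi 1/8; Dayo 1/64; Ebele 1/64; Folake 1/4; Gbenga 1/8; Lanre 1/4; Morounke 1/16; Obafemi 1/64; Ronke 1/16; Uzoma 1/64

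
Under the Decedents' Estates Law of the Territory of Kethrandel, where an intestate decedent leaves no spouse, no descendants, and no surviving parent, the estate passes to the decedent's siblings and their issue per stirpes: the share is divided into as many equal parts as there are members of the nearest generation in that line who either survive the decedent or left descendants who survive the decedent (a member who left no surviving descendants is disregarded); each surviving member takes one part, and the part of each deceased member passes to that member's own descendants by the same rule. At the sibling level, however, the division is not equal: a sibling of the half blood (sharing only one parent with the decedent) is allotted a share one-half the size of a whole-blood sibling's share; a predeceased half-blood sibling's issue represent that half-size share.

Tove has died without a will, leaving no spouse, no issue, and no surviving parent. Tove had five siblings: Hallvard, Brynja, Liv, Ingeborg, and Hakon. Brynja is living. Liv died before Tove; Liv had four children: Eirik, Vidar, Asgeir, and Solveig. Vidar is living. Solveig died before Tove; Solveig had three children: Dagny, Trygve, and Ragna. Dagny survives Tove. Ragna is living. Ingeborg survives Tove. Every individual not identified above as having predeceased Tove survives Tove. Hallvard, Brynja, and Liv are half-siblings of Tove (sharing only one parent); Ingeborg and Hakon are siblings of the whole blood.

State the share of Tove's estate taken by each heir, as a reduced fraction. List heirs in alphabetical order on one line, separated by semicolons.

Asgeir 1/28; Brynja 1/7; Dagny 1/84; Eirik 1/28; Hakon 2/7; Hallvard 1/7; Ingeborg 2/7; Ragna 1/84; Trygve 1/84; Vidar 1/28

No spouse, descendants, or parent survives, so the estate passes to Tove's siblings per stirpes.
Half-blood siblings count for one-half the weight of whole-blood siblings at the initial division.
Dividing 1 in proportion to weights (total weight 7/2): Hallvard (weight 1/2) → 1/7; Brynja (weight 1/2) → 1/7; Liv (weight 1/2) → 1/7; Ingeborg (weight 1) → 2/7; Hakon (weight 1) → 2/7.
Hallvard is living and takes 1/7.
Brynja is living and takes 1/7.
Liv predeceased; the 1/7 allotted to Liv's branch passes to Liv's issue by representation.
The 1/7 is divided into 4 equal shares of 1/28 among Eirik, Vidar, Asgeir, Solveig.
Eirik is living and takes 1/28.
Vidar is living and takes 1/28.
Asgeir is living and takes 1/28.
Solveig predeceased; the 1/28 allotted to Solveig's branch passes to Solveig's issue by representation.
The 1/28 is divided into 3 equal shares of 1/84 among Dagny, Trygve, Ragna.
Dagny is living and takes 1/84.
Trygve is living and takes 1/84.
Ragna is living and takes 1/84.
Ingeborg is living and takes 2/7.
Hakon is living and takes 2/7.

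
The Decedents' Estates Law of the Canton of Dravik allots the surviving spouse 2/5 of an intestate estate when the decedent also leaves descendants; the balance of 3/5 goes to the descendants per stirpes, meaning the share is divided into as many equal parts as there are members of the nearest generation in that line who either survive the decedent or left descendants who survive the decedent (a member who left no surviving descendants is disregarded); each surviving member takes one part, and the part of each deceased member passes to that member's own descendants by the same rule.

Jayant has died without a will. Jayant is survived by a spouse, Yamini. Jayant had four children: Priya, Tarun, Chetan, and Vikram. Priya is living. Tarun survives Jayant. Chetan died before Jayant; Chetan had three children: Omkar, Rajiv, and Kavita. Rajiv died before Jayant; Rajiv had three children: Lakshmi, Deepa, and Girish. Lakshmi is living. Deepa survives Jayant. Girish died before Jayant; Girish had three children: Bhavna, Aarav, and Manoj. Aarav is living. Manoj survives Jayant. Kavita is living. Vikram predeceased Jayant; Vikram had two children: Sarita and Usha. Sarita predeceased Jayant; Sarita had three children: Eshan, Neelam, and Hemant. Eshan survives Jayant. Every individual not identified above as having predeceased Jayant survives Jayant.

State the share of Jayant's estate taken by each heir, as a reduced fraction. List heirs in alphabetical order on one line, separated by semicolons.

Aarav 1/180; Bhavna 1/180; Deepa 1/60; Eshan 1/40; Hemant 1/40; Kavita 1/20; Lakshmi 1/60; Manoj 1/180; Neelam 1/40; Omkar 1/20; Priya 3/20; Tarun 3/20; Usha 3/40; Yamini 2/5

Yamini, as surviving spouse, takes 2/5.
The remaining 3/5 passes to Jayant's descendants per stirpes.
The 3/5 is divided into 4 equal shares of 3/20 among Priya, Tarun, Chetan, Vikram.
Priya is living and takes 3/20.
Tarun is living and takes 3/20.
Chetan predeceased; the 3/20 allotted to Chetan's branch passes to Chetan's issue by representation.
The 3/20 is divided into 3 equal shares of 1/20 among Omkar, Rajiv, Kavita.
Omkar is living and takes 1/20.
Rajiv predeceased; the 1/20 allotted to Rajiv's branch passes to Rajiv's issue by representation.
The 1/20 is divided into 3 equal shares of 1/60 among Lakshmi, Deepa, Girish.
Lakshmi is living and takes 1/60.
Deepa is living and takes 1/60.
Girish predeceased; the 1/60 allotted to Girish's branch passes to Girish's issue by representation.
The 1/60 is divided into 3 equal shares of 1/180 among Bhavna, Aarav, Manoj.
Bhavna is living and takes 1/180.
Aarav is living and takes 1/180.
Manoj is living and takes 1/180.
Kavita is living and takes 1/20.
Vikram predeceased; the 3/20 allotted to Vikram's branch passes to Vikram's issue by representation.
The 3/20 is divided into 2 equal shares of 3/40 among Sarita, Usha.
Sarita predeceased; the 3/40 allotted to Sarita's branch passes to Sarita's issue by representation.
The 3/40 is divided into 3 equal shares of 1/40 among Eshan, Neelam, Hemant.
Eshan is living and takes 1/40.
Neelam is living and takes 1/40.
Hemant is living and takes 1/40.
Usha is living and takes 3/40.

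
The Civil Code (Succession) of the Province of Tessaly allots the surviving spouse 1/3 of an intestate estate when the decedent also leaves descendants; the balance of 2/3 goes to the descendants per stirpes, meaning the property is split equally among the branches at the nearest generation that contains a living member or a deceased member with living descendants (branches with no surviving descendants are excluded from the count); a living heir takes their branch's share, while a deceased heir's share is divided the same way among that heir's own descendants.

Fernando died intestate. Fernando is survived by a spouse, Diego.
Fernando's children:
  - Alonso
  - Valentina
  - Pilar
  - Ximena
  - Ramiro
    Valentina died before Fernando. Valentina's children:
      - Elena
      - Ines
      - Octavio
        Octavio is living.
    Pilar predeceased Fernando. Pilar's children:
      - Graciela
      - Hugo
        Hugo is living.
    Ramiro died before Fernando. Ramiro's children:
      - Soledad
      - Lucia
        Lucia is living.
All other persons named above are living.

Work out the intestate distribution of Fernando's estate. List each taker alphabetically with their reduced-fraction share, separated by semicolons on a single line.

Diego, as surviving spouse, takes 1/3.
The remaining 2/3 passes to Fernando's descendants per stirpes.
The 2/3 is divided into 5 equal shares of 2/15 among Alonso, Valentina, Pilar, Ximena, Ramiro.
Alonso is living and takes 2/15.
Valentina predeceased; the 2/15 allotted to Valentina's branch passes to Valentina's issue by representation.
The 2/15 is divided into 3 equal shares of 2/45 among Elena, Ines, Octavio.
Elena is living and takes 2/45.
Ines is living and takes 2/45.
Octavio is living and takes 2/45.
Pilar predeceased; the 2/15 allotted to Pilar's branch passes to Pilar's issue by representation.
The 2/15 is divided into 2 equal shares of 1/15 among Graciela, Hugo.
Graciela is living and takes 1/15.
Hugo is living and takes 1/15.
Ximena is living and takes 2/15.
Ramiro predeceased; the 2/15 allotted to Ramiro's branch passes to Ramiro's issue by representation.
The 2/15 is divided into 2 equal shares of 1/15 among Soledad, Lucia.
Soledad is living and takes 1/15.
Lucia is living and takes 1/15.

Alonso 2/15; Diego 1/3; Elena 2/45; Graciela 1/15; Hugo 1/15; Ines 2/45; Lucia 1/15; Octavio 2/45; Soledad 1/15; Ximena 2/15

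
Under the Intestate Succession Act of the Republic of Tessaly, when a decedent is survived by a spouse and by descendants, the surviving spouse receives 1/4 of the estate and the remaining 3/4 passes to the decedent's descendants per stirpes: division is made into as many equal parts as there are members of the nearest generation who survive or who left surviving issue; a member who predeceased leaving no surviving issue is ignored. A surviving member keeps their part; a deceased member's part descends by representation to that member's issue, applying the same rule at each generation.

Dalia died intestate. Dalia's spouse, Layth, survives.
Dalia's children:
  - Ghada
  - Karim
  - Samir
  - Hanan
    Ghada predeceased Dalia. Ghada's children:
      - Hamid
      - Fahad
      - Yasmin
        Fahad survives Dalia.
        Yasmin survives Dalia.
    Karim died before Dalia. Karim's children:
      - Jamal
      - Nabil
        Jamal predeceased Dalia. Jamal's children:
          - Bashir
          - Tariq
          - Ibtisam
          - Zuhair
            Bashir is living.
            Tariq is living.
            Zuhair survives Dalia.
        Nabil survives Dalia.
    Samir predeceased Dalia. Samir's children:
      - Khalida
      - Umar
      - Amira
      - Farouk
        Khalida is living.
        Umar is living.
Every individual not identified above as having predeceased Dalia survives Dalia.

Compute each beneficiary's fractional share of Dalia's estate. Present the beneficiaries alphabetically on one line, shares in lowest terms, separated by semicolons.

Layth, as surviving spouse, takes 1/4.
The remaining 3/4 passes to Dalia's descendants per stirpes.
The 3/4 is divided into 4 equal shares of 3/16 among Ghada, Karim, Samir, Hanan.
Ghada predeceased; the 3/16 allotted to Ghada's branch passes to Ghada's issue by representation.
The 3/16 is divided into 3 equal shares of 1/16 among Hamid, Fahad, Yasmin.
Hamid is living and takes 1/16.
Fahad is living and takes 1/16.
Yasmin is living and takes 1/16.
Karim predeceased; the 3/16 allotted to Karim's branch passes to Karim's issue by representation.
The 3/16 is divided into 2 equal shares of 3/32 among Jamal, Nabil.
Jamal predeceased; the 3/32 allotted to Jamal's branch passes to Jamal's issue by representation.
The 3/32 is divided into 4 equal shares of 3/128 among Bashir, Tariq, Ibtisam, Zuhair.
Bashir is living and takes 3/128.
Tariq is living and takes 3/128.
Ibtisam is living and takes 3/128.
Zuhair is living and takes 3/128.
Nabil is living and takes 3/32.
Samir predeceased; the 3/16 allotted to Samir's branch passes to Samir's issue by representation.
The 3/16 is divided into 4 equal shares of 3/64 among Khalida, Umar, Amira, Farouk.
Khalida is living and takes 3/64.
Umar is living and takes 3/64.
Amira is living and takes 3/64.
Farouk is living and takes 3/64.
Hanan is living and takes 3/16.

Amira 3/64; Bashir 3/128; Fahad 1/16; Farouk 3/64; Hamid 1/16; Hanan 3/16; Ibtisam 3/128; Khalida 3/64; Layth 1/4; Nabil 3/32; Tariq 3/128; Umar 3/64; Yasmin 1/16; Zuhair 3/128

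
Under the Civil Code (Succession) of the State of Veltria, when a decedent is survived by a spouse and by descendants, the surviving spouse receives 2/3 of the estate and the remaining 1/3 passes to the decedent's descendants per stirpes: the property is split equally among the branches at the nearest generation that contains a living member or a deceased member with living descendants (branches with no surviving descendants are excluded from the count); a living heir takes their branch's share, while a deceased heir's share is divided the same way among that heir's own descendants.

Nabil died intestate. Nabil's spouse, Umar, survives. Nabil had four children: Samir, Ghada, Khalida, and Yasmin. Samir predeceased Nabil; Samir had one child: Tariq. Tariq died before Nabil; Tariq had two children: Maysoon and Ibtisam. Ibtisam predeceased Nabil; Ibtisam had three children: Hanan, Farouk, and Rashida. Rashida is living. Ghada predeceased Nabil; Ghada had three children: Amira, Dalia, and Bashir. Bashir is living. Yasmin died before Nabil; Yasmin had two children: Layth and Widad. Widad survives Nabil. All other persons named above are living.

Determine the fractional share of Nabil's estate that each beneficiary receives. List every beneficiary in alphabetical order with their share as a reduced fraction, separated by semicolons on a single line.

Umar, as surviving spouse, takes 2/3.
The remaining 1/3 passes to Nabil's descendants per stirpes.
The 1/3 is divided into 4 equal shares of 1/12 among Samir, Ghada, Khalida, Yasmin.
Samir predeceased; the 1/12 allotted to Samir's branch passes to Samir's issue by representation.
Tariq's line is the sole branch at this level, so the full 1/12 passes to Tariq's issue by representation.
The 1/12 is divided into 2 equal shares of 1/24 among Maysoon, Ibtisam.
Maysoon is living and takes 1/24.
Ibtisam predeceased; the 1/24 allotted to Ibtisam's branch passes to Ibtisam's issue by representation.
The 1/24 is divided into 3 equal shares of 1/72 among Hanan, Farouk, Rashida.
Hanan is living and takes 1/72.
Farouk is living and takes 1/72.
Rashida is living and takes 1/72.
Ghada predeceased; the 1/12 allotted to Ghada's branch passes to Ghada's issue by representation.
The 1/12 is divided into 3 equal shares of 1/36 among Amira, Dalia, Bashir.
Amira is living and takes 1/36.
Dalia is living and takes 1/36.
Bashir is living and takes 1/36.
Khalida is living and takes 1/12.
Yasmin predeceased; the 1/12 allotted to Yasmin's branch passes to Yasmin's issue by representation.
The 1/12 is divided into 2 equal shares of 1/24 among Layth, Widad.
Layth is living and takes 1/24.
Widad is living and takes 1/24.

Amira 1/36; Bashir 1/36; Dalia 1/36; Farouk 1/72; Hanan 1/72; Khalida 1/12; Layth 1/24; Maysoon 1/24; Rashida 1/72; Umar 2/3; Widad 1/24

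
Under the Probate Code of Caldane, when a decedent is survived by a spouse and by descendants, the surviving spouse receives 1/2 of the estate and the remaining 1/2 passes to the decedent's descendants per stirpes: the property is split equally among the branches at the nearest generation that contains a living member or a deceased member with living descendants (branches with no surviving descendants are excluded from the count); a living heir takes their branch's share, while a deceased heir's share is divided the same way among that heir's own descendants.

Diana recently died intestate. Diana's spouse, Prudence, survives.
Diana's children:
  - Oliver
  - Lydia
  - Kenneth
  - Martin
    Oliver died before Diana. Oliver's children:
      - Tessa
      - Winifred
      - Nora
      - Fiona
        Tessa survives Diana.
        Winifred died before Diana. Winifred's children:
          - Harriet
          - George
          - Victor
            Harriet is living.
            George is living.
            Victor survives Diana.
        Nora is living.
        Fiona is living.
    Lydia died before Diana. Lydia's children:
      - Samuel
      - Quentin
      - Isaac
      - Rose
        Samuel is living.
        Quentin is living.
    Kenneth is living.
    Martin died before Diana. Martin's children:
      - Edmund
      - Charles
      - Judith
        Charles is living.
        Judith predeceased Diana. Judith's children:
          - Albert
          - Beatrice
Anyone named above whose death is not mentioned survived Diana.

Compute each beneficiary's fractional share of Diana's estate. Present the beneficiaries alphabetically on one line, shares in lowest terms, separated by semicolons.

Prudence, as surviving spouse, takes 1/2.
The remaining 1/2 passes to Diana's descendants per stirpes.
The 1/2 is divided into 4 equal shares of 1/8 among Oliver, Lydia, Kenneth, Martin.
Oliver predeceased; the 1/8 allotted to Oliver's branch passes to Oliver's issue by representation.
The 1/8 is divided into 4 equal shares of 1/32 among Tessa, Winifred, Nora, Fiona.
Tessa is living and takes 1/32.
Winifred predeceased; the 1/32 allotted to Winifred's branch passes to Winifred's issue by representation.
The 1/32 is divided into 3 equal shares of 1/96 among Harriet, George, Victor.
Harriet is living and takes 1/96.
George is living and takes 1/96.
Victor is living and takes 1/96.
Nora is living and takes 1/32.
Fiona is living and takes 1/32.
Lydia predeceased; the 1/8 allotted to Lydia's branch passes to Lydia's issue by representation.
The 1/8 is divided into 4 equal shares of 1/32 among Samuel, Quentin, Isaac, Rose.
Samuel is living and takes 1/32.
Quentin is living and takes 1/32.
Isaac is living and takes 1/32.
Rose is living and takes 1/32.
Kenneth is living and takes 1/8.
Martin predeceased; the 1/8 allotted to Martin's branch passes to Martin's issue by representation.
The 1/8 is divided into 3 equal shares of 1/24 among Edmund, Charles, Judith.
Edmund is living and takes 1/24.
Charles is living and takes 1/24.
Judith predeceased; the 1/24 allotted to Judith's branch passes to Judith's issue by representation.
The 1/24 is divided into 2 equal shares of 1/48 among Albert, Beatrice.
Albert is living and takes 1/48.
Beatrice is living and takes 1/48.

Albert 1/48; Beatrice 1/48; Charles 1/24; Edmund 1/24; Fiona 1/32; George 1/96; Harriet 1/96; Isaac 1/32; Kenneth 1/8; Nora 1/32; Prudence 1/2; Quentin 1/32; Rose 1/32; Samuel 1/32; Tessa 1/32; Victor 1/96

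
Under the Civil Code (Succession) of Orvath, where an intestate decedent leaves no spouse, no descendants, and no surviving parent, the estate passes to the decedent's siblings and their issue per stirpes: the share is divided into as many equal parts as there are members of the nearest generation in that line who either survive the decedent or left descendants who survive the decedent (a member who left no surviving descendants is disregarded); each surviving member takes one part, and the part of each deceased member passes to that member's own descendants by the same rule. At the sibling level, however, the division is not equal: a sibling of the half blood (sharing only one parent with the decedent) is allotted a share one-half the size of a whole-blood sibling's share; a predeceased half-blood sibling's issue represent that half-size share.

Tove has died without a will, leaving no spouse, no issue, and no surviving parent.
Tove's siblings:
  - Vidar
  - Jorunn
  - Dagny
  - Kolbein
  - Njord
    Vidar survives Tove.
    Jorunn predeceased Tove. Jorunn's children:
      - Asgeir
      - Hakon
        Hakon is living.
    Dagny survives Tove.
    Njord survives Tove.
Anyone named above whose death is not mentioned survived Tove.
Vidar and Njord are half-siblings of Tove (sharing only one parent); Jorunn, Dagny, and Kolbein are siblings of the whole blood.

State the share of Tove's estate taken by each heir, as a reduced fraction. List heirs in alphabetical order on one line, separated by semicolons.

Asgeir 1/8; Dagny 1/4; Hakon 1/8; Kolbein 1/4; Njord 1/8; Vidar 1/8

No spouse, descendants, or parent survives, so the estate passes to Tove's siblings per stirpes.
Half-blood siblings count for one-half the weight of whole-blood siblings at the initial division.
Dividing 1 in proportion to weights (total weight 4): Vidar (weight 1/2) → 1/8; Jorunn (weight 1) → 1/4; Dagny (weight 1) → 1/4; Kolbein (weight 1) → 1/4; Njord (weight 1/2) → 1/8.
Vidar is living and takes 1/8.
Jorunn predeceased; the 1/4 allotted to Jorunn's branch passes to Jorunn's issue by representation.
The 1/4 is divided into 2 equal shares of 1/8 among Asgeir, Hakon.
Asgeir is living and takes 1/8.
Hakon is living and takes 1/8.
Dagny is living and takes 1/4.
Kolbein is living and takes 1/4.
Njord is living and takes 1/8.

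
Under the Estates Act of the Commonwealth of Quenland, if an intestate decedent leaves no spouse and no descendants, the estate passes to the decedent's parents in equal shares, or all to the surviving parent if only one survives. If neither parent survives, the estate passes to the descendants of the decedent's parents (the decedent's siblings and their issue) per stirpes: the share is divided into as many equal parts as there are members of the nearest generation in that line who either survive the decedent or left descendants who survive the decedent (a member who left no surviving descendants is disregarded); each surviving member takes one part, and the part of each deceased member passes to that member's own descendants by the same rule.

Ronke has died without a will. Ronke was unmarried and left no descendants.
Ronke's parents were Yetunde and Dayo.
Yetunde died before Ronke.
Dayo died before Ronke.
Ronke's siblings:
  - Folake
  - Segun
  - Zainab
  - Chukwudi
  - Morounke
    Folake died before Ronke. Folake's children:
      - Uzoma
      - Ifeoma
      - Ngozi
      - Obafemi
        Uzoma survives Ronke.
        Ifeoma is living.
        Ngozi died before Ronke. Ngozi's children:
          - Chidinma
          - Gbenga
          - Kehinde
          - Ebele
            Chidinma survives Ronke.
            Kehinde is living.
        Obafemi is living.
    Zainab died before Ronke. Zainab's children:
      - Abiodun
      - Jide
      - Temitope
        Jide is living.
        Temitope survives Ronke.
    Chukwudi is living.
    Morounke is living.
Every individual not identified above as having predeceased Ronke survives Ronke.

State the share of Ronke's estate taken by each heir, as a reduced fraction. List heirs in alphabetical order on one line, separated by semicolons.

Neither parent survives and there are no descendants, so the estate passes to Ronke's siblings and their issue per stirpes.
The estate is divided into 5 equal shares of 1/5 among Folake, Segun, Zainab, Chukwudi, Morounke.
Folake predeceased; the 1/5 allotted to Folake's branch passes to Folake's issue by representation.
The 1/5 is divided into 4 equal shares of 1/20 among Uzoma, Ifeoma, Ngozi, Obafemi.
Uzoma is living and takes 1/20.
Ifeoma is living and takes 1/20.
Ngozi predeceased; the 1/20 allotted to Ngozi's branch passes to Ngozi's issue by representation.
The 1/20 is divided into 4 equal shares of 1/80 among Chidinma, Gbenga, Kehinde, Ebele.
Chidinma is living and takes 1/80.
Gbenga is living and takes 1/80.
Kehinde is living and takes 1/80.
Ebele is living and takes 1/80.
Obafemi is living and takes 1/20.
Segun is living and takes 1/5.
Zainab predeceased; the 1/5 allotted to Zainab's branch passes to Zainab's issue by representation.
The 1/5 is divided into 3 equal shares of 1/15 among Abiodun, Jide, Temitope.
Abiodun is living and takes 1/15.
Jide is living and takes 1/15.
Temitope is living and takes 1/15.
Chukwudi is living and takes 1/5.
Morounke is living and takes 1/5.

Abiodun 1/15; Chidinma 1/80; Chukwudi 1/5; Ebele 1/80; Gbenga 1/80; Ifeoma 1/20; Jide 1/15; Kehinde 1/80; Morounke 1/5; Obafemi 1/20; Segun 1/5; Temitope 1/15; Uzoma 1/20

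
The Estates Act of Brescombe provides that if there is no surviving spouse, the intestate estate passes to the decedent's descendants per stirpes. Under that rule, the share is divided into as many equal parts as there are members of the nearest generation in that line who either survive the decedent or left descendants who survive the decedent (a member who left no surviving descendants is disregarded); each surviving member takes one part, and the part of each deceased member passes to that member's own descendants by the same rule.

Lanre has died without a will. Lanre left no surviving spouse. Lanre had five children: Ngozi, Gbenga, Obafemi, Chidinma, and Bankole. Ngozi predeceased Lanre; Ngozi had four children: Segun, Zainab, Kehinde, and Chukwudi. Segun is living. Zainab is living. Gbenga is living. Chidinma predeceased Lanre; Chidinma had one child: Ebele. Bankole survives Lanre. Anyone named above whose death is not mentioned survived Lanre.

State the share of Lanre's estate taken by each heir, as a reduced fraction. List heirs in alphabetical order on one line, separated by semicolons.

Bankole 1/5; Chukwudi 1/20; Ebele 1/5; Gbenga 1/5; Kehinde 1/20; Obafemi 1/5; Segun 1/20; Zainab 1/20

There is no surviving spouse, so the entire estate passes to Lanre's descendants per stirpes.
The estate is divided into 5 equal shares of 1/5 among Ngozi, Gbenga, Obafemi, Chidinma, Bankole.
Ngozi predeceased; the 1/5 allotted to Ngozi's branch passes to Ngozi's issue by representation.
The 1/5 is divided into 4 equal shares of 1/20 among Segun, Zainab, Kehinde, Chukwudi.
Segun is living and takes 1/20.
Zainab is living and takes 1/20.
Kehinde is living and takes 1/20.
Chukwudi is living and takes 1/20.
Gbenga is living and takes 1/5.
Obafemi is living and takes 1/5.
Chidinma predeceased; the 1/5 allotted to Chidinma's branch passes to Chidinma's issue by representation.
Ebele is the sole taker at this level and receives the full 1/5.
Bankole is living and takes 1/5.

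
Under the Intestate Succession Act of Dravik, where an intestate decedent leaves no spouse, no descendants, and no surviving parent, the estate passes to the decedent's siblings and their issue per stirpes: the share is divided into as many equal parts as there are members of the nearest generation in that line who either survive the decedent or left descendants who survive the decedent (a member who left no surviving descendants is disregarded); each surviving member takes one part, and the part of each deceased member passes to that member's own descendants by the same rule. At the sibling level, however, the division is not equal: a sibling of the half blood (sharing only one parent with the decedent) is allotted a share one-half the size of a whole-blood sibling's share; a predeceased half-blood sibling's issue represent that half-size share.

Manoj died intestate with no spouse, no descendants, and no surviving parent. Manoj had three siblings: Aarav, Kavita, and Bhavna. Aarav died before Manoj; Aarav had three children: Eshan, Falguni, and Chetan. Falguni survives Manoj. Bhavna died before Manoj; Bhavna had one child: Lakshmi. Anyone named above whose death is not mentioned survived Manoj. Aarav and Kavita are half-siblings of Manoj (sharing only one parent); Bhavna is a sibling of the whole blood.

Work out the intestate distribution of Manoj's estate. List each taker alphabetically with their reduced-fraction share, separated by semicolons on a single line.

Chetan 1/12; Eshan 1/12; Falguni 1/12; Kavita 1/4; Lakshmi 1/2

No spouse, descendants, or parent survives, so the estate passes to Manoj's siblings per stirpes.
Half-blood siblings count for one-half the weight of whole-blood siblings at the initial division.
Dividing 1 in proportion to weights (total weight 2): Aarav (weight 1/2) → 1/4; Kavita (weight 1/2) → 1/4; Bhavna (weight 1) → 1/2.
Aarav predeceased; the 1/4 allotted to Aarav's branch passes to Aarav's issue by representation.
The 1/4 is divided into 3 equal shares of 1/12 among Eshan, Falguni, Chetan.
Eshan is living and takes 1/12.
Falguni is living and takes 1/12.
Chetan is living and takes 1/12.
Kavita is living and takes 1/4.
Bhavna predeceased; the 1/2 allotted to Bhavna's branch passes to Bhavna's issue by representation.
Lakshmi is the sole taker at this level and receives the full 1/2.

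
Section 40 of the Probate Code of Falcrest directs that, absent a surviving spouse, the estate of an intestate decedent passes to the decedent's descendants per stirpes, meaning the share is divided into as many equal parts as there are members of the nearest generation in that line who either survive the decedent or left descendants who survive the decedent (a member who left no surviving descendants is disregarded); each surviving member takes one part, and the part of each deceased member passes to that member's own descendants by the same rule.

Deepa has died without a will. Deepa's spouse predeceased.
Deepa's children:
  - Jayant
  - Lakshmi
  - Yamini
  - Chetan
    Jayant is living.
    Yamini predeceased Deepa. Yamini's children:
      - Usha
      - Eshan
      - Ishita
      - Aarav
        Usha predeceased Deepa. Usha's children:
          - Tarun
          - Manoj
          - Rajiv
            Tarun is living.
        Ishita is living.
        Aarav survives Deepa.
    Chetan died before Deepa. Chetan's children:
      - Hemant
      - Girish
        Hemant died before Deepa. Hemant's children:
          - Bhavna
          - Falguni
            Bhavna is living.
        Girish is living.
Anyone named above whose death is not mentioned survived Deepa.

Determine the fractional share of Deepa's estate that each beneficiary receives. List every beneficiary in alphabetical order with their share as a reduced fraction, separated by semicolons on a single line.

Aarav 1/16; Bhavna 1/16; Eshan 1/16; Falguni 1/16; Girish 1/8; Ishita 1/16; Jayant 1/4; Lakshmi 1/4; Manoj 1/48; Rajiv 1/48; Tarun 1/48

There is no surviving spouse, so the entire estate passes to Deepa's descendants per stirpes.
The estate is divided into 4 equal shares of 1/4 among Jayant, Lakshmi, Yamini, Chetan.
Jayant is living and takes 1/4.
Lakshmi is living and takes 1/4.
Yamini predeceased; the 1/4 allotted to Yamini's branch passes to Yamini's issue by representation.
The 1/4 is divided into 4 equal shares of 1/16 among Usha, Eshan, Ishita, Aarav.
Usha predeceased; the 1/16 allotted to Usha's branch passes to Usha's issue by representation.
The 1/16 is divided into 3 equal shares of 1/48 among Tarun, Manoj, Rajiv.
Tarun is living and takes 1/48.
Manoj is living and takes 1/48.
Rajiv is living and takes 1/48.
Eshan is living and takes 1/16.
Ishita is living and takes 1/16.
Aarav is living and takes 1/16.
Chetan predeceased; the 1/4 allotted to Chetan's branch passes to Chetan's issue by representation.
The 1/4 is divided into 2 equal shares of 1/8 among Hemant, Girish.
Hemant predeceased; the 1/8 allotted to Hemant's branch passes to Hemant's issue by representation.
The 1/8 is divided into 2 equal shares of 1/16 among Bhavna, Falguni.
Bhavna is living and takes 1/16.
Falguni is living and takes 1/16.
Girish is living and takes 1/8.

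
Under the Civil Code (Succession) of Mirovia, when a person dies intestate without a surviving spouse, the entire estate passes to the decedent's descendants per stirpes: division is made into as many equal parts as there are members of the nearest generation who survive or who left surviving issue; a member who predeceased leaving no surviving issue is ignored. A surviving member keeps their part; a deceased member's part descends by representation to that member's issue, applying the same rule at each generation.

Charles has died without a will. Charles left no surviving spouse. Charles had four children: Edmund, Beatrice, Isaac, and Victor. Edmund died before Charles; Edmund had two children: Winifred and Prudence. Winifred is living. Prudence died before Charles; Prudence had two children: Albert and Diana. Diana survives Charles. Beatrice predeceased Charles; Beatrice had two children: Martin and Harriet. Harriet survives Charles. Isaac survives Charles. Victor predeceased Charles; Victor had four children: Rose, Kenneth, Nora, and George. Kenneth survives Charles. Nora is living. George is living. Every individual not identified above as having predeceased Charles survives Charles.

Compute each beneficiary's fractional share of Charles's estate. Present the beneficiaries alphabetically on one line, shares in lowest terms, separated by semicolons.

There is no surviving spouse, so the entire estate passes to Charles's descendants per stirpes.
The estate is divided into 4 equal shares of 1/4 among Edmund, Beatrice, Isaac, Victor.
Edmund predeceased; the 1/4 allotted to Edmund's branch passes to Edmund's issue by representation.
The 1/4 is divided into 2 equal shares of 1/8 among Winifred, Prudence.
Winifred is living and takes 1/8.
Prudence predeceased; the 1/8 allotted to Prudence's branch passes to Prudence's issue by representation.
The 1/8 is divided into 2 equal shares of 1/16 among Albert, Diana.
Albert is living and takes 1/16.
Diana is living and takes 1/16.
Beatrice predeceased; the 1/4 allotted to Beatrice's branch passes to Beatrice's issue by representation.
The 1/4 is divided into 2 equal shares of 1/8 among Martin, Harriet.
Martin is living and takes 1/8.
Harriet is living and takes 1/8.
Isaac is living and takes 1/4.
Victor predeceased; the 1/4 allotted to Victor's branch passes to Victor's issue by representation.
The 1/4 is divided into 4 equal shares of 1/16 among Rose, Kenneth, Nora, George.
Rose is living and takes 1/16.
Kenneth is living and takes 1/16.
Nora is living and takes 1/16.
George is living and takes 1/16.

Albert 1/16; Diana 1/16; George 1/16; Harriet 1/8; Isaac 1/4; Kenneth 1/16; Martin 1/8; Nora 1/16; Rose 1/16; Winifred 1/8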